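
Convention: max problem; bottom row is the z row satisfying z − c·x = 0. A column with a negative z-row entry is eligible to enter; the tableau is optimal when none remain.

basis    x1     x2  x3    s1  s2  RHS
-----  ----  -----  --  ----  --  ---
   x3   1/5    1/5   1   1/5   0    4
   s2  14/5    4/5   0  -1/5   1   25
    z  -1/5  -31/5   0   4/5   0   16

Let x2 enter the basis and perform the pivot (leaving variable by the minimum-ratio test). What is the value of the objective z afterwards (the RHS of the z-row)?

Ratio test on column x2 — row 1: 4/(1/5) = 20; row 2: 25/(4/5) = 125/4. Minimum is 20 at row 1 (x3 leaves); pivot element 1/5.
Pivot on row 1; the z-row RHS becomes 16 − (-31/5)·20 = 140.

140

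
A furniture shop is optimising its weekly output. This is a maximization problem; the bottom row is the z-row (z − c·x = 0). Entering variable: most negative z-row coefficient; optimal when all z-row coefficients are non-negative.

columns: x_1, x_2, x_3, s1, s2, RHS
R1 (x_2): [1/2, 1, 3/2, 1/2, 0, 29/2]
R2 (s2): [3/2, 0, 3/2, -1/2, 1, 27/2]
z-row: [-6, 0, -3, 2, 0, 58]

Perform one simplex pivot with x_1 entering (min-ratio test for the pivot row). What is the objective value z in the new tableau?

Ratio test on column x_1 — row 1: (29/2)/(1/2) = 29; row 2: (27/2)/(3/2) = 9. Minimum is 9 at row 2 (s2 leaves); pivot element 3/2.
Pivot on row 2; the z-row RHS becomes 58 − (-6)·9 = 112.

112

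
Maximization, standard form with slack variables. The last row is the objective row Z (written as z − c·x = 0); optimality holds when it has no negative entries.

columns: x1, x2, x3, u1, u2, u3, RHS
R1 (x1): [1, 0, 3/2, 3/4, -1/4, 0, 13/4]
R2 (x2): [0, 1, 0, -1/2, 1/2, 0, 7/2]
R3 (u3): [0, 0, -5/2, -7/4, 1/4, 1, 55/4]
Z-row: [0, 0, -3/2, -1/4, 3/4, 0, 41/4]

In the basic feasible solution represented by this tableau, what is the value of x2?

x2 is basic (row 2); its value is the RHS of that row, 7/2.

7/2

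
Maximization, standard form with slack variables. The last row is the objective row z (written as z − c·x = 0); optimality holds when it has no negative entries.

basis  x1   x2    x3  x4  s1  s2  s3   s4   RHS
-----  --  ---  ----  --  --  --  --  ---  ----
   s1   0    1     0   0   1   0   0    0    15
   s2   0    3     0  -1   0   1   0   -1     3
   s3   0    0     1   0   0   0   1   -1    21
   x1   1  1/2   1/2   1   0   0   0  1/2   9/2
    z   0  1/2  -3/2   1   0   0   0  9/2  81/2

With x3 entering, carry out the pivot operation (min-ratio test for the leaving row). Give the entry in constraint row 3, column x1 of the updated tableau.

-2

Ratio test on column x3 — row 1: entry 0 ≤ 0; row 2: entry 0 ≤ 0; row 3: 21/1 = 21; row 4: (9/2)/(1/2) = 9. Minimum is 9 at row 4 (x1 leaves); pivot element 1/2.
Divide row 4 by 1/2; eliminate column x3 from the other rows.
Row 3 update in column x1: 0 − 1·2 = -2.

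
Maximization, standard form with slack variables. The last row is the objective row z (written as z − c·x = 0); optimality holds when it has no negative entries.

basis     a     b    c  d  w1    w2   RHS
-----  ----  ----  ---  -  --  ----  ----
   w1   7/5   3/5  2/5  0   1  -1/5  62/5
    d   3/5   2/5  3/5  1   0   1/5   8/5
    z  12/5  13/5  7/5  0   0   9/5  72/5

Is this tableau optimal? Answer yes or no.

yes

Every z-row coefficient is ≥ 0, so the tableau is optimal.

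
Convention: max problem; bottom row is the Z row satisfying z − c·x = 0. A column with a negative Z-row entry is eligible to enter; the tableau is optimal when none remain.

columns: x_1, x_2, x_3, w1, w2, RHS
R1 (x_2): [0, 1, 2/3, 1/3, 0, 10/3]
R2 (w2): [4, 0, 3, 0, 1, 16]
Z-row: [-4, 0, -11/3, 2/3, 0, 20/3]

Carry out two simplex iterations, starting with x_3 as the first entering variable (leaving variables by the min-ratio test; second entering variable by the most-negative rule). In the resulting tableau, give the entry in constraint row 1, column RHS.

Ratio test on column x_3 — row 1: (10/3)/(2/3) = 5; row 2: 16/3 = 16/3. Minimum is 5 at row 1 (x_2 leaves); pivot element 2/3.
Divide row 1 by 2/3; eliminate column x_3 from the other rows.
Second iteration: most negative Z-row entry is -4 in column x_1, so x_1 enters.
Ratio test on column x_1 — row 1: entry 0 ≤ 0; row 2: 1/4 = 1/4. Minimum is 1/4 at row 2 (w2 leaves); pivot element 4.
Divide row 2 by 4; eliminate column x_1 from the other rows.
After both pivots, the entry at constraint row 1, column RHS is 5.

5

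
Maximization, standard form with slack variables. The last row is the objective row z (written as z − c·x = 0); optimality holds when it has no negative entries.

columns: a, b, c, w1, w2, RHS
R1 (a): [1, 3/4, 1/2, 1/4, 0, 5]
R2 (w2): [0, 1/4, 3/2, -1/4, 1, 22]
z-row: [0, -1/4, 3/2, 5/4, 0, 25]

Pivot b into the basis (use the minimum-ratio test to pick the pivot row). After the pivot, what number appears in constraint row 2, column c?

Ratio test on column b — row 1: 5/(3/4) = 20/3; row 2: 22/(1/4) = 88. Minimum is 20/3 at row 1 (a leaves); pivot element 3/4.
Divide row 1 by 3/4; eliminate column b from the other rows.
Row 2 update in column c: 3/2 − (1/4)·(2/3) = 4/3.

4/3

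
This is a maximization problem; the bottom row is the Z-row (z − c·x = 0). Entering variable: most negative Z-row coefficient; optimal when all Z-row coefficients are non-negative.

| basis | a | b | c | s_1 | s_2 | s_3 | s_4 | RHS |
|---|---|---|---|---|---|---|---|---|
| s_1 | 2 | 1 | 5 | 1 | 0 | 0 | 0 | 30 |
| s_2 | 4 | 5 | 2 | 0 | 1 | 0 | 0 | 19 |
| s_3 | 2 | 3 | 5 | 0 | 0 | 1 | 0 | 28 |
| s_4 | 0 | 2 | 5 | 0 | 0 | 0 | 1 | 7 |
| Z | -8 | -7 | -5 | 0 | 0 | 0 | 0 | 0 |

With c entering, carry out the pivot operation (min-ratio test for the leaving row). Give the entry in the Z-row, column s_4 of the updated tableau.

Ratio test on column c — row 1: 30/5 = 6; row 2: 19/2 = 19/2; row 3: 28/5 = 28/5; row 4: 7/5 = 7/5. Minimum is 7/5 at row 4 (s_4 leaves); pivot element 5.
Divide row 4 by 5; eliminate column c from the other rows.
Z-row update in column s_4: 0 − (-5)·(1/5) = 1.

1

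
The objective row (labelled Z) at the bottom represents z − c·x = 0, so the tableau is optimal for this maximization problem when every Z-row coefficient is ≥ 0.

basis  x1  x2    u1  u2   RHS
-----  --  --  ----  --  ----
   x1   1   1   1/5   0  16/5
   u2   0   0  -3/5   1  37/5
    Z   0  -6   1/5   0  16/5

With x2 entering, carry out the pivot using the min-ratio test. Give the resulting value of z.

Ratio test on column x2 — row 1: (16/5)/1 = 16/5; row 2: entry 0 ≤ 0. Minimum is 16/5 at row 1 (x1 leaves); pivot element 1.
Pivot on row 1; the Z-row RHS becomes 16/5 − (-6)·(16/5) = 112/5.

112/5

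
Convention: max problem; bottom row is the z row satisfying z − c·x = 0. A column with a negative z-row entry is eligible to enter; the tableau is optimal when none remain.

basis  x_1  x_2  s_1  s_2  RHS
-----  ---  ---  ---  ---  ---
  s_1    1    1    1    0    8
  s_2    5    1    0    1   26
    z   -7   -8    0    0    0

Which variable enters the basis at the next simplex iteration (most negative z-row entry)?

Negative z-row entries: x_1: -7, x_2: -8.
The most negative is -8 in column x_2, so x_2 enters.

x_2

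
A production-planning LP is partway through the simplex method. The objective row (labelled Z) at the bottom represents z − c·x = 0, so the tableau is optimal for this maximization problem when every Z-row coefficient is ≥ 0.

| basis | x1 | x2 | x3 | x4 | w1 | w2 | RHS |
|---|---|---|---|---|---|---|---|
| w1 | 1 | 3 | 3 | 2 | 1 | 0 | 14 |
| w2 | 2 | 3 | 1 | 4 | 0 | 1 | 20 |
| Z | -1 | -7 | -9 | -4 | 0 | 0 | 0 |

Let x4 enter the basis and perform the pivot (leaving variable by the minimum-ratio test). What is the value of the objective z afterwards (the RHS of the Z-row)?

Ratio test on column x4 — row 1: 14/2 = 7; row 2: 20/4 = 5. Minimum is 5 at row 2 (w2 leaves); pivot element 4.
Pivot on row 2; the Z-row RHS becomes 0 − (-4)·5 = 20.

20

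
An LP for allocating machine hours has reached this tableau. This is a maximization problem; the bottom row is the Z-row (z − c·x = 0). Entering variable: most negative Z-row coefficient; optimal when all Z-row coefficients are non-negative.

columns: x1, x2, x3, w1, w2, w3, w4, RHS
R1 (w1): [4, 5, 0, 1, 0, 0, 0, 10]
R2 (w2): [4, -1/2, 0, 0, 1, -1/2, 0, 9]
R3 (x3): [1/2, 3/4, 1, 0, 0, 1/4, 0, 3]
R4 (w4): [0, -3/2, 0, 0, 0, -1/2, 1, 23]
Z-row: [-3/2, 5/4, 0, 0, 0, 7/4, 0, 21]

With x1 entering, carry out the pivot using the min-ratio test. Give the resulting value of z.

195/8

Ratio test on column x1 — row 1: 10/4 = 5/2; row 2: 9/4 = 9/4; row 3: 3/(1/2) = 6; row 4: entry 0 ≤ 0. Minimum is 9/4 at row 2 (w2 leaves); pivot element 4.
Pivot on row 2; the Z-row RHS becomes 21 − (-3/2)·(9/4) = 195/8.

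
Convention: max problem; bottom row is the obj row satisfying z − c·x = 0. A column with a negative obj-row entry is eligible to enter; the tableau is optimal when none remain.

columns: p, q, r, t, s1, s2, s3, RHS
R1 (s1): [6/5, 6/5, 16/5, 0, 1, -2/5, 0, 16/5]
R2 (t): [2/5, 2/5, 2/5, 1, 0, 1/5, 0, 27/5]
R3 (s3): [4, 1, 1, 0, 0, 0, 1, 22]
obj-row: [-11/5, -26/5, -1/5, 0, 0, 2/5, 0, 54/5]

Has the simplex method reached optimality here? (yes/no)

no

The obj-row has a negative entry -26/5 in column q, so it is not optimal.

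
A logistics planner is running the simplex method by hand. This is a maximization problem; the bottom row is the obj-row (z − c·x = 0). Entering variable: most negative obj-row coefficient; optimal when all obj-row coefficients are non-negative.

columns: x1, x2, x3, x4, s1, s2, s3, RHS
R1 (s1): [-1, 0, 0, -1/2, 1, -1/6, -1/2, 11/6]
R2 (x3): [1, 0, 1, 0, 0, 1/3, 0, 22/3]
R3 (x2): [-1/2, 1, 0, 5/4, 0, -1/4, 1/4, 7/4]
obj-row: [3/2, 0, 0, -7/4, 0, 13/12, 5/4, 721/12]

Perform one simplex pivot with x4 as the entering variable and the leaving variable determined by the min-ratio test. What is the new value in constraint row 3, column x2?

Ratio test on column x4 — row 1: entry -1/2 ≤ 0; row 2: entry 0 ≤ 0; row 3: (7/4)/(5/4) = 7/5. Minimum is 7/5 at row 3 (x2 leaves); pivot element 5/4.
Divide row 3 by 5/4; eliminate column x4 from the other rows.
In the new row 3, the x2 entry is the old entry divided by the pivot: 1/(5/4) = 4/5.

4/5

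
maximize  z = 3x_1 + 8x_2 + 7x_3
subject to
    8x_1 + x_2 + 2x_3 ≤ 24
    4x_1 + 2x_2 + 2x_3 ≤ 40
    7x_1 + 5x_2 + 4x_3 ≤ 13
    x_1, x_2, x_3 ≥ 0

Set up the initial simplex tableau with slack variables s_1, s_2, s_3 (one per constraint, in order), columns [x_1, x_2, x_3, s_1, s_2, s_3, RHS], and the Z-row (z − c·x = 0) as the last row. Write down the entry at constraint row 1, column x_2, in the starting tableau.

1

Constraint 1 has coefficient 1 on x_2.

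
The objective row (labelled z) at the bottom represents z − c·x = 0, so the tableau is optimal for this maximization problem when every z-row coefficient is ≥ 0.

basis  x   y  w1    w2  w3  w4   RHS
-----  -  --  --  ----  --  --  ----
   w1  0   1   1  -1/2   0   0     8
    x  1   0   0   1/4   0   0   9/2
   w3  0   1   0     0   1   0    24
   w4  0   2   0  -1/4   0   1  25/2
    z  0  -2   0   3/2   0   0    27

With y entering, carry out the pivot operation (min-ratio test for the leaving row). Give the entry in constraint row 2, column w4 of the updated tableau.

Ratio test on column y — row 1: 8/1 = 8; row 2: entry 0 ≤ 0; row 3: 24/1 = 24; row 4: (25/2)/2 = 25/4. Minimum is 25/4 at row 4 (w4 leaves); pivot element 2.
Divide row 4 by 2; eliminate column y from the other rows.
Row 2 update in column w4: 0 − 0·(1/2) = 0.

0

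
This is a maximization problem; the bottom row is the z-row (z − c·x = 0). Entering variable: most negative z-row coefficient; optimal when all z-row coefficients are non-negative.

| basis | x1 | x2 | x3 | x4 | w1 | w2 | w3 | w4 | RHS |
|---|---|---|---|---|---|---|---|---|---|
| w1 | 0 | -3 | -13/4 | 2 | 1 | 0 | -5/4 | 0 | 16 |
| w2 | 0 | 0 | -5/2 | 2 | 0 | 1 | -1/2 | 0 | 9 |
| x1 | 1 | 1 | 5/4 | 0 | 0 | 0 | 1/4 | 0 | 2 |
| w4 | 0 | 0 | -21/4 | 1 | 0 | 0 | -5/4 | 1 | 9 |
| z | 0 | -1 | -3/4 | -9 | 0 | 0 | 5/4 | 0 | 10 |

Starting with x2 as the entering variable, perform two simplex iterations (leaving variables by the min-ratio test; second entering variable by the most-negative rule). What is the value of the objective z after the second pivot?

Ratio test on column x2 — row 1: entry -3 ≤ 0; row 2: entry 0 ≤ 0; row 3: 2/1 = 2; row 4: entry 0 ≤ 0. Minimum is 2 at row 3 (x1 leaves); pivot element 1.
Pivot on row 3; the z-row RHS becomes 10 − (-1)·2 = 12.
Next entering variable (most negative z-row entry -9): x4.
Ratio test on column x4 — row 1: 22/2 = 11; row 2: 9/2 = 9/2; row 3: entry 0 ≤ 0; row 4: 9/1 = 9. Minimum is 9/2 at row 2 (w2 leaves); pivot element 2.
After the second pivot the z-row RHS is 12 − (-9)·(9/2) = 105/2.

105/2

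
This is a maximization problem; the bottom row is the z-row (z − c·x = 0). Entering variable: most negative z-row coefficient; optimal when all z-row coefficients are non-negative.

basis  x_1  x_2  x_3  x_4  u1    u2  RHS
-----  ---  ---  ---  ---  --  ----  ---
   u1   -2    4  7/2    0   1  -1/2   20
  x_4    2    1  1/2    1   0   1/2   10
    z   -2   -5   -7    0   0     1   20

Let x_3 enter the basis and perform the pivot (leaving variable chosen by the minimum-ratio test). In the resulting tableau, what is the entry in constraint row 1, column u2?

-1/7

Ratio test on column x_3 — row 1: 20/(7/2) = 40/7; row 2: 10/(1/2) = 20. Minimum is 40/7 at row 1 (u1 leaves); pivot element 7/2.
Divide row 1 by 7/2; eliminate column x_3 from the other rows.
In the new row 1, the u2 entry is the old entry divided by the pivot: (-1/2)/(7/2) = -1/7.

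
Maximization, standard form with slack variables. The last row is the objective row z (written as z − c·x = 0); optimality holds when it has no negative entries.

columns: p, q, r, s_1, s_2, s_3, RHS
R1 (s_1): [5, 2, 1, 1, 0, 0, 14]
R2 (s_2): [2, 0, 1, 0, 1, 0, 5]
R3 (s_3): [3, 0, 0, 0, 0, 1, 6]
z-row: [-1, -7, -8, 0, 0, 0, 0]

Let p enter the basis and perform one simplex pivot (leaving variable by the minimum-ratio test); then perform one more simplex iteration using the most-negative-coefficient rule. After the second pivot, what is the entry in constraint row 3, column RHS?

Ratio test on column p — row 1: 14/5 = 14/5; row 2: 5/2 = 5/2; row 3: 6/3 = 2. Minimum is 2 at row 3 (s_3 leaves); pivot element 3.
Divide row 3 by 3; eliminate column p from the other rows.
Second iteration: most negative z-row entry is -8 in column r, so r enters.
Ratio test on column r — row 1: 4/1 = 4; row 2: 1/1 = 1; row 3: entry 0 ≤ 0. Minimum is 1 at row 2 (s_2 leaves); pivot element 1.
Divide row 2 by 1; eliminate column r from the other rows.
After both pivots, the entry at constraint row 3, column RHS is 2.

2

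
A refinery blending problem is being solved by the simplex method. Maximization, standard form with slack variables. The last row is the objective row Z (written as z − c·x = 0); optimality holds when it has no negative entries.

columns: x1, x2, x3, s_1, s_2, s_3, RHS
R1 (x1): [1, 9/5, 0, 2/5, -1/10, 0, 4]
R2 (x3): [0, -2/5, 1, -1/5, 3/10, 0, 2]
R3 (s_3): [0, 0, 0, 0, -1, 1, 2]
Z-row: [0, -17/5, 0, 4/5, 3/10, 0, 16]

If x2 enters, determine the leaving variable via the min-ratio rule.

Column x2 entries and ratios — x1: 4/(9/5) = 20/9; x3: -2/5 ≤ 0, skip; s_3: 0 ≤ 0, skip.
Smallest ratio is 20/9 in the row of x1, so x1 leaves.

x1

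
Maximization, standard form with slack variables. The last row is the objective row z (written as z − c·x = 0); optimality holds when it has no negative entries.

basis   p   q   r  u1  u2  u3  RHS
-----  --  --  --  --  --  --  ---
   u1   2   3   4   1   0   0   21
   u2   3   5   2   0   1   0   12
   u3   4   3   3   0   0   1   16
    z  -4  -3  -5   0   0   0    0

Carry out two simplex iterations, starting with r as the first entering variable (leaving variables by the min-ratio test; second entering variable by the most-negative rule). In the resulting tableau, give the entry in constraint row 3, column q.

3/10

Ratio test on column r — row 1: 21/4 = 21/4; row 2: 12/2 = 6; row 3: 16/3 = 16/3. Minimum is 21/4 at row 1 (u1 leaves); pivot element 4.
Divide row 1 by 4; eliminate column r from the other rows.
Second iteration: most negative z-row entry is -3/2 in column p, so p enters.
Ratio test on column p — row 1: (21/4)/(1/2) = 21/2; row 2: (3/2)/2 = 3/4; row 3: (1/4)/(5/2) = 1/10. Minimum is 1/10 at row 3 (u3 leaves); pivot element 5/2.
Divide row 3 by 5/2; eliminate column p from the other rows.
After both pivots, the entry at constraint row 3, column q is 3/10.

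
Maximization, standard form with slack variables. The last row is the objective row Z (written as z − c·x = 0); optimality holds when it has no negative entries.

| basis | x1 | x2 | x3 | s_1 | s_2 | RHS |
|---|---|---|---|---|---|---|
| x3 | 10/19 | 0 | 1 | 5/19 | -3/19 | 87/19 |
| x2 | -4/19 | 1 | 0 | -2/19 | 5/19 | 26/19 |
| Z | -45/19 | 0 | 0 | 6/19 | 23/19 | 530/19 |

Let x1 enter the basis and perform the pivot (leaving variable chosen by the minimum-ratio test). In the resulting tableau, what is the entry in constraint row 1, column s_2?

-3/10

Ratio test on column x1 — row 1: (87/19)/(10/19) = 87/10; row 2: entry -4/19 ≤ 0. Minimum is 87/10 at row 1 (x3 leaves); pivot element 10/19.
Divide row 1 by 10/19; eliminate column x1 from the other rows.
In the new row 1, the s_2 entry is the old entry divided by the pivot: (-3/19)/(10/19) = -3/10.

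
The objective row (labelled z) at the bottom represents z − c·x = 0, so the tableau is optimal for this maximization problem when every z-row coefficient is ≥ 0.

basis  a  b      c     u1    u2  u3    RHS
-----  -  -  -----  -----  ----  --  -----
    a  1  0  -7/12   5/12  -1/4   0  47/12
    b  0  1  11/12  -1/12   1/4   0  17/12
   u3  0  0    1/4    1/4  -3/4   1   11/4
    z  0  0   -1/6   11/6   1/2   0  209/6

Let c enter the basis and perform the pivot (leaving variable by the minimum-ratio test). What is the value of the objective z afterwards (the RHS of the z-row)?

386/11

Ratio test on column c — row 1: entry -7/12 ≤ 0; row 2: (17/12)/(11/12) = 17/11; row 3: (11/4)/(1/4) = 11. Minimum is 17/11 at row 2 (b leaves); pivot element 11/12.
Pivot on row 2; the z-row RHS becomes 209/6 − (-1/6)·(17/11) = 386/11.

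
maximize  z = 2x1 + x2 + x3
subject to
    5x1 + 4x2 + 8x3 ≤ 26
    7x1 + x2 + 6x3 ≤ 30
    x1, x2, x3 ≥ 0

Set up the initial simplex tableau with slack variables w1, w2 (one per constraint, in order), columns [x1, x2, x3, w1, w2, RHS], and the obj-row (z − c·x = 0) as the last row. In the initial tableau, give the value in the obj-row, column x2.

-1

The obj-row carries the negated objective coefficients: the x2 entry is -1.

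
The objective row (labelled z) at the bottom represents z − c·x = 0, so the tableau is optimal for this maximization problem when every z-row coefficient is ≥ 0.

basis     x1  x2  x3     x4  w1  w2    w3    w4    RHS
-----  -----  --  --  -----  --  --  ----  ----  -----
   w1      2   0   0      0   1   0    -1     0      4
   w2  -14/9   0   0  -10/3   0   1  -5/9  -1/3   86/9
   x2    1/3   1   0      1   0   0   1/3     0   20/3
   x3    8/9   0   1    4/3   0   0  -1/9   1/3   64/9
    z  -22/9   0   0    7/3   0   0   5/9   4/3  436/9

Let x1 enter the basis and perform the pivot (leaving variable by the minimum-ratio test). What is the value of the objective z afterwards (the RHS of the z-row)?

160/3

Ratio test on column x1 — row 1: 4/2 = 2; row 2: entry -14/9 ≤ 0; row 3: (20/3)/(1/3) = 20; row 4: (64/9)/(8/9) = 8. Minimum is 2 at row 1 (w1 leaves); pivot element 2.
Pivot on row 1; the z-row RHS becomes 436/9 − (-22/9)·2 = 160/3.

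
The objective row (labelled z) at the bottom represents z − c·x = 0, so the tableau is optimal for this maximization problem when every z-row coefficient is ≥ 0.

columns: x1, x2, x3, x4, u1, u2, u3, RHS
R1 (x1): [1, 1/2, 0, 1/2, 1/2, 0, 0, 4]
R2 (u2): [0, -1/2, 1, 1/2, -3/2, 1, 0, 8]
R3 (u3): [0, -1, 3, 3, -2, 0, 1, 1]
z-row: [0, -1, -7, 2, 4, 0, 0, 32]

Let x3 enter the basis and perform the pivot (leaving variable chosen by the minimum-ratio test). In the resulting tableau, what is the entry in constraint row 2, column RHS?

Ratio test on column x3 — row 1: entry 0 ≤ 0; row 2: 8/1 = 8; row 3: 1/3 = 1/3. Minimum is 1/3 at row 3 (u3 leaves); pivot element 3.
Divide row 3 by 3; eliminate column x3 from the other rows.
Row 2 update in column RHS: 8 − 1·(1/3) = 23/3.

23/3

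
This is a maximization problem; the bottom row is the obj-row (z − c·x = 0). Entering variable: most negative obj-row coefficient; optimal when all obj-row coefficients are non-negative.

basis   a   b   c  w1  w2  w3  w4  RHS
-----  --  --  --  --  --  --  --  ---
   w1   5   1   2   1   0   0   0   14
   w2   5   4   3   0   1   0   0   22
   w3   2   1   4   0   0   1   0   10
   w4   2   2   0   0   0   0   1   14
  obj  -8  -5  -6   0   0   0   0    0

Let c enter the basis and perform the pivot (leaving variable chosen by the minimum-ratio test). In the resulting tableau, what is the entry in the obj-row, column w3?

3/2

Ratio test on column c — row 1: 14/2 = 7; row 2: 22/3 = 22/3; row 3: 10/4 = 5/2; row 4: entry 0 ≤ 0. Minimum is 5/2 at row 3 (w3 leaves); pivot element 4.
Divide row 3 by 4; eliminate column c from the other rows.
obj-row update in column w3: 0 − (-6)·(1/4) = 3/2.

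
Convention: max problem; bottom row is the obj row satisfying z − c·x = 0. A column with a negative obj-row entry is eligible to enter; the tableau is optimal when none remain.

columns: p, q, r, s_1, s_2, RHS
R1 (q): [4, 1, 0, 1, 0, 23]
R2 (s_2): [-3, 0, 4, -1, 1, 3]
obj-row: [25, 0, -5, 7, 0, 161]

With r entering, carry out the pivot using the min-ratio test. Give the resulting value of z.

659/4

Ratio test on column r — row 1: entry 0 ≤ 0; row 2: 3/4 = 3/4. Minimum is 3/4 at row 2 (s_2 leaves); pivot element 4.
Pivot on row 2; the obj-row RHS becomes 161 − (-5)·(3/4) = 659/4.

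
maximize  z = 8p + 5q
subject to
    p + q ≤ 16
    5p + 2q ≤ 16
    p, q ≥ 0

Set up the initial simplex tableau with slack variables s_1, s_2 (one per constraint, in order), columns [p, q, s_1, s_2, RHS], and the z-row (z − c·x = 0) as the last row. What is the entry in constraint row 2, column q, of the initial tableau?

Constraint 2 has coefficient 2 on q.

2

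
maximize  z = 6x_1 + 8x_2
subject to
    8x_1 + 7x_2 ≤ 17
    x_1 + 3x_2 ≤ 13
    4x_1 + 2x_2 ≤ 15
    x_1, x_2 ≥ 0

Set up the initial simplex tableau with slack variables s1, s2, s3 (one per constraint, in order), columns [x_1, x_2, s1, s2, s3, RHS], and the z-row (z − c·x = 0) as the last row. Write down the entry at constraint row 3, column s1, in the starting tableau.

Slack s1 belongs to constraint 1; its column is the unit vector e_1, so the entry in row 3 is 0.

0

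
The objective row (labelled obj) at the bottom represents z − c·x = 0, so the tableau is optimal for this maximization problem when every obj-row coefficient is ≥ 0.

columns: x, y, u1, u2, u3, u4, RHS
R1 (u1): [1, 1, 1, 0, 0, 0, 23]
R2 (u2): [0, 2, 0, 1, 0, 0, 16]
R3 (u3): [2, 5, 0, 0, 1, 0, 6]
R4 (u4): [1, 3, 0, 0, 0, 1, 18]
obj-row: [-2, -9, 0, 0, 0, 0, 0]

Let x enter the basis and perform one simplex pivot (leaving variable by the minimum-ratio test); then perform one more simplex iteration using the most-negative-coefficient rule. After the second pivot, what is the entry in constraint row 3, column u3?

1/5

Ratio test on column x — row 1: 23/1 = 23; row 2: entry 0 ≤ 0; row 3: 6/2 = 3; row 4: 18/1 = 18. Minimum is 3 at row 3 (u3 leaves); pivot element 2.
Divide row 3 by 2; eliminate column x from the other rows.
Second iteration: most negative obj-row entry is -4 in column y, so y enters.
Ratio test on column y — row 1: entry -3/2 ≤ 0; row 2: 16/2 = 8; row 3: 3/(5/2) = 6/5; row 4: 15/(1/2) = 30. Minimum is 6/5 at row 3 (x leaves); pivot element 5/2.
Divide row 3 by 5/2; eliminate column y from the other rows.
After both pivots, the entry at constraint row 3, column u3 is 1/5.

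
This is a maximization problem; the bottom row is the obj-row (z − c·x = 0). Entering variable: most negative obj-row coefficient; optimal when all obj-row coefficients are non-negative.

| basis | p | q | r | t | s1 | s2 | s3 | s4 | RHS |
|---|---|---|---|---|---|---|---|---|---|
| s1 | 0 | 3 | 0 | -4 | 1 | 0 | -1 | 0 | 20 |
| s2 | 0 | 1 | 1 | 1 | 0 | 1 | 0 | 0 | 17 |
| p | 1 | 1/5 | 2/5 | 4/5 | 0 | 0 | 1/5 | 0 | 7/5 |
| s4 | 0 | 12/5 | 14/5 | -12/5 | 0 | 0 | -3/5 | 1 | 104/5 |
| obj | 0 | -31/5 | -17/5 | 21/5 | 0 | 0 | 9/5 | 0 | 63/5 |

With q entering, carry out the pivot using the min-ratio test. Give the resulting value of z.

809/15

Ratio test on column q — row 1: 20/3 = 20/3; row 2: 17/1 = 17; row 3: (7/5)/(1/5) = 7; row 4: (104/5)/(12/5) = 26/3. Minimum is 20/3 at row 1 (s1 leaves); pivot element 3.
Pivot on row 1; the obj-row RHS becomes 63/5 − (-31/5)·(20/3) = 809/15.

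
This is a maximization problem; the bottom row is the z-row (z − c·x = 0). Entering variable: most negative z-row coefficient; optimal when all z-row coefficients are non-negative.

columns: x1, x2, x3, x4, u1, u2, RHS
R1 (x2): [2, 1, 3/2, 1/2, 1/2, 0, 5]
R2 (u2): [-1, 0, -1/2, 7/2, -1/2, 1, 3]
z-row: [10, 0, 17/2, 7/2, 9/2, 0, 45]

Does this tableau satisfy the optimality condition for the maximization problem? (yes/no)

yes

Every z-row coefficient is ≥ 0, so the tableau is optimal.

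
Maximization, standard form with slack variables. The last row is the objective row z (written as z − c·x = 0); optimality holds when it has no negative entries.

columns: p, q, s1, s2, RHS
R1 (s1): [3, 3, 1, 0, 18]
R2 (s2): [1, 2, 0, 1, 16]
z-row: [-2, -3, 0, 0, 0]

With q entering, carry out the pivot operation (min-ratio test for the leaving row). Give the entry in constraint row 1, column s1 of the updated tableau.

Ratio test on column q — row 1: 18/3 = 6; row 2: 16/2 = 8. Minimum is 6 at row 1 (s1 leaves); pivot element 3.
Divide row 1 by 3; eliminate column q from the other rows.
In the new row 1, the s1 entry is the old entry divided by the pivot: 1/3 = 1/3.

1/3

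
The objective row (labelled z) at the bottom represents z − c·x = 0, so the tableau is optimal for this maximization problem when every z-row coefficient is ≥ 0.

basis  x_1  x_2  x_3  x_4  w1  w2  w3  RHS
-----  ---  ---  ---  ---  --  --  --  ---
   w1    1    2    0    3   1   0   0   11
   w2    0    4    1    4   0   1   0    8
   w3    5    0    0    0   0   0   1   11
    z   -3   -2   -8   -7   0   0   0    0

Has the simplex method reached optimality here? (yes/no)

The z-row has a negative entry -8 in column x_3, so it is not optimal.

no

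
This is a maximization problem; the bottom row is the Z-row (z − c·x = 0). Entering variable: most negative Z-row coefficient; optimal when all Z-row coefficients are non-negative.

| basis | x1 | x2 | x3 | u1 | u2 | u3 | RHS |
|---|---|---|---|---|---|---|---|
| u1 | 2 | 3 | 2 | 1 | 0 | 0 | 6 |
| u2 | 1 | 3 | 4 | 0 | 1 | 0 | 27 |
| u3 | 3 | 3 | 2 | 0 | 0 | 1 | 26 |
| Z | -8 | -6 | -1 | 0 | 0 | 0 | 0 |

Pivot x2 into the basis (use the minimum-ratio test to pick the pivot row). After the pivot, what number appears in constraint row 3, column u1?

Ratio test on column x2 — row 1: 6/3 = 2; row 2: 27/3 = 9; row 3: 26/3 = 26/3. Minimum is 2 at row 1 (u1 leaves); pivot element 3.
Divide row 1 by 3; eliminate column x2 from the other rows.
Row 3 update in column u1: 0 − 3·(1/3) = -1.

-1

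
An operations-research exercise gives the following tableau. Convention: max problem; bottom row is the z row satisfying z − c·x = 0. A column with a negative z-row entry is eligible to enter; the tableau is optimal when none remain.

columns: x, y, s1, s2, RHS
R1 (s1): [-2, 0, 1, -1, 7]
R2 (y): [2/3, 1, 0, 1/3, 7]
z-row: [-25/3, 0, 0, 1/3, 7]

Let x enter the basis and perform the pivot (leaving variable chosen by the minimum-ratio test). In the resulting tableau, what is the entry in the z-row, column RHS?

Ratio test on column x — row 1: entry -2 ≤ 0; row 2: 7/(2/3) = 21/2. Minimum is 21/2 at row 2 (y leaves); pivot element 2/3.
Divide row 2 by 2/3; eliminate column x from the other rows.
z-row update in column RHS: 7 − (-25/3)·(21/2) = 189/2.

189/2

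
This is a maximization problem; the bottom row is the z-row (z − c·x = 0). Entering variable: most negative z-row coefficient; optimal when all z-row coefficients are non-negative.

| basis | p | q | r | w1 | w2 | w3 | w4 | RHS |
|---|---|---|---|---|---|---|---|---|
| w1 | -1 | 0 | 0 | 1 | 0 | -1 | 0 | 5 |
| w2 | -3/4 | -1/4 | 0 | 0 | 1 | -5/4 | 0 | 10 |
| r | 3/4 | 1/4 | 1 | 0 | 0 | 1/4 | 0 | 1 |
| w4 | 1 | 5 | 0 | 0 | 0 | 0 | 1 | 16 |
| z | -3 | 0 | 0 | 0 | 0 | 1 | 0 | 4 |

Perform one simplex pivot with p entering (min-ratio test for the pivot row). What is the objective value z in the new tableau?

Ratio test on column p — row 1: entry -1 ≤ 0; row 2: entry -3/4 ≤ 0; row 3: 1/(3/4) = 4/3; row 4: 16/1 = 16. Minimum is 4/3 at row 3 (r leaves); pivot element 3/4.
Pivot on row 3; the z-row RHS becomes 4 − (-3)·(4/3) = 8.

8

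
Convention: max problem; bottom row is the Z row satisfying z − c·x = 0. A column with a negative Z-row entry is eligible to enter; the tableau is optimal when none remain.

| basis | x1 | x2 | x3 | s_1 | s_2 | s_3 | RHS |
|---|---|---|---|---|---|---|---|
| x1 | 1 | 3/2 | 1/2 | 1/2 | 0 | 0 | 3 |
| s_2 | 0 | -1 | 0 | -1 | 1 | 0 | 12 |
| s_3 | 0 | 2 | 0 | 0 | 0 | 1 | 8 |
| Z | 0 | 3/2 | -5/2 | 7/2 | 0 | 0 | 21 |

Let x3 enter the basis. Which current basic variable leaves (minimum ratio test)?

Column x3 entries and ratios — x1: 3/(1/2) = 6; s_2: 0 ≤ 0, skip; s_3: 0 ≤ 0, skip.
Smallest ratio is 6 in the row of x1, so x1 leaves.

x1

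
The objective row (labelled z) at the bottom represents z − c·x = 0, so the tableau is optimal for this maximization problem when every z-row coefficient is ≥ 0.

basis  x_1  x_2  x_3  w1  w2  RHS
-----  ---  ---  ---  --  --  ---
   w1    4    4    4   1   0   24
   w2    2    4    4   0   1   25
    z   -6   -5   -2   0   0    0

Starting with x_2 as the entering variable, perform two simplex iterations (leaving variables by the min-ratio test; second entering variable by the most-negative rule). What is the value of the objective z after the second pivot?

36

Ratio test on column x_2 — row 1: 24/4 = 6; row 2: 25/4 = 25/4. Minimum is 6 at row 1 (w1 leaves); pivot element 4.
Pivot on row 1; the z-row RHS becomes 0 − (-5)·6 = 30.
Next entering variable (most negative z-row entry -1): x_1.
Ratio test on column x_1 — row 1: 6/1 = 6; row 2: entry -2 ≤ 0. Minimum is 6 at row 1 (x_2 leaves); pivot element 1.
After the second pivot the z-row RHS is 30 − (-1)·6 = 36.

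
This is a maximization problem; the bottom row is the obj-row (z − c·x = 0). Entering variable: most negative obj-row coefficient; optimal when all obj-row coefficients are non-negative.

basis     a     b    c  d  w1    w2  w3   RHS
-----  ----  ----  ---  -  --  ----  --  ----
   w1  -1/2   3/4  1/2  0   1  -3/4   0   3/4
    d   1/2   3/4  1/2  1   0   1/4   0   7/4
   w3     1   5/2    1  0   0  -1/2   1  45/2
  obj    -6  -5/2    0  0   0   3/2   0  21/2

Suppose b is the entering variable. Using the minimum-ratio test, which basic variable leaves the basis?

Column b entries and ratios — w1: (3/4)/(3/4) = 1; d: (7/4)/(3/4) = 7/3; w3: (45/2)/(5/2) = 9.
Smallest ratio is 1 in the row of w1, so w1 leaves.

w1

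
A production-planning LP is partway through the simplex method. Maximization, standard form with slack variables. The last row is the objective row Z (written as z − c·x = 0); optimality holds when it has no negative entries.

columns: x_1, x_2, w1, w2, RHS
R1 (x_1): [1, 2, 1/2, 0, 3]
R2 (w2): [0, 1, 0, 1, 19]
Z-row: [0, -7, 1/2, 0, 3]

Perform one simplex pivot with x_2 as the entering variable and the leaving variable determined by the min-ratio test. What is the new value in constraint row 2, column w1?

-1/4

Ratio test on column x_2 — row 1: 3/2 = 3/2; row 2: 19/1 = 19. Minimum is 3/2 at row 1 (x_1 leaves); pivot element 2.
Divide row 1 by 2; eliminate column x_2 from the other rows.
Row 2 update in column w1: 0 − 1·(1/4) = -1/4.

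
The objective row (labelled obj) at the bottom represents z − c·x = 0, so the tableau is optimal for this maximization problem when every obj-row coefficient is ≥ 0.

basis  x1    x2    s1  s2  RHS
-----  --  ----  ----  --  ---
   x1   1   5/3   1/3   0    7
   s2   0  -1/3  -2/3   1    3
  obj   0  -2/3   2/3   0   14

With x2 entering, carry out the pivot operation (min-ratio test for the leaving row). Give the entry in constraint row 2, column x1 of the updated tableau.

Ratio test on column x2 — row 1: 7/(5/3) = 21/5; row 2: entry -1/3 ≤ 0. Minimum is 21/5 at row 1 (x1 leaves); pivot element 5/3.
Divide row 1 by 5/3; eliminate column x2 from the other rows.
Row 2 update in column x1: 0 − (-1/3)·(3/5) = 1/5.

1/5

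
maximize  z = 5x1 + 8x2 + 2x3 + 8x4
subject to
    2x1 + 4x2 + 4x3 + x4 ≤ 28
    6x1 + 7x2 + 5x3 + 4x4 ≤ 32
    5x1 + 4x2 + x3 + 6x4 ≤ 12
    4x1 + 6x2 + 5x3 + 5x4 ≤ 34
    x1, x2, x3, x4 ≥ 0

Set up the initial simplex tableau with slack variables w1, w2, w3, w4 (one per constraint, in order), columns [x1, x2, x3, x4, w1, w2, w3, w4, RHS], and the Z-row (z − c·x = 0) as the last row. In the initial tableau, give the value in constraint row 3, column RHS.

The RHS of constraint 3 is b_3 = 12.

12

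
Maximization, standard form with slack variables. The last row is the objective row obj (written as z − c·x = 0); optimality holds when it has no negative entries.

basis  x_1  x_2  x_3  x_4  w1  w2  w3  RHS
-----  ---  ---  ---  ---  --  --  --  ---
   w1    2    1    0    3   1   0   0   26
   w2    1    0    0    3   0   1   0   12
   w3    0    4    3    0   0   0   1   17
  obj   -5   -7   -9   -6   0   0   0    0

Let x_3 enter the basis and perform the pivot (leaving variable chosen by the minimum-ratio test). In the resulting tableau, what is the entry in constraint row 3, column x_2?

4/3

Ratio test on column x_3 — row 1: entry 0 ≤ 0; row 2: entry 0 ≤ 0; row 3: 17/3 = 17/3. Minimum is 17/3 at row 3 (w3 leaves); pivot element 3.
Divide row 3 by 3; eliminate column x_3 from the other rows.
In the new row 3, the x_2 entry is the old entry divided by the pivot: 4/3 = 4/3.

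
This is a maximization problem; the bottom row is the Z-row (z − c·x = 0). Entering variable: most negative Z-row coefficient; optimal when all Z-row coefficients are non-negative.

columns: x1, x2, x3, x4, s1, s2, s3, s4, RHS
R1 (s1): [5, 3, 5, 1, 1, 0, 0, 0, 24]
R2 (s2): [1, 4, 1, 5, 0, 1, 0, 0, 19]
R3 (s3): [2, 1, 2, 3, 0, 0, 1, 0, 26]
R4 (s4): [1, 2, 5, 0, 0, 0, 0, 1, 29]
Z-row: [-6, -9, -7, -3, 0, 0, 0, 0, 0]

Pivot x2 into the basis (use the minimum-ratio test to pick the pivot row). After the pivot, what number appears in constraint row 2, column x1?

Ratio test on column x2 — row 1: 24/3 = 8; row 2: 19/4 = 19/4; row 3: 26/1 = 26; row 4: 29/2 = 29/2. Minimum is 19/4 at row 2 (s2 leaves); pivot element 4.
Divide row 2 by 4; eliminate column x2 from the other rows.
In the new row 2, the x1 entry is the old entry divided by the pivot: 1/4 = 1/4.

1/4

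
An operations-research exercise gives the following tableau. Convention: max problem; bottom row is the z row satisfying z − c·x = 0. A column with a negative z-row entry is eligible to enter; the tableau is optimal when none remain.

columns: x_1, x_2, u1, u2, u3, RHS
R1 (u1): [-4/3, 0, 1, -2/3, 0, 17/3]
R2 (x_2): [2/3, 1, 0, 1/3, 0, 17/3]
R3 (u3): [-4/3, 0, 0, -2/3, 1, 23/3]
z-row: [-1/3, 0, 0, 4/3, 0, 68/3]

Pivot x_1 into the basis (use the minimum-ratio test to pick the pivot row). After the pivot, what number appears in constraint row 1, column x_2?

2

Ratio test on column x_1 — row 1: entry -4/3 ≤ 0; row 2: (17/3)/(2/3) = 17/2; row 3: entry -4/3 ≤ 0. Minimum is 17/2 at row 2 (x_2 leaves); pivot element 2/3.
Divide row 2 by 2/3; eliminate column x_1 from the other rows.
Row 1 update in column x_2: 0 − (-4/3)·(3/2) = 2.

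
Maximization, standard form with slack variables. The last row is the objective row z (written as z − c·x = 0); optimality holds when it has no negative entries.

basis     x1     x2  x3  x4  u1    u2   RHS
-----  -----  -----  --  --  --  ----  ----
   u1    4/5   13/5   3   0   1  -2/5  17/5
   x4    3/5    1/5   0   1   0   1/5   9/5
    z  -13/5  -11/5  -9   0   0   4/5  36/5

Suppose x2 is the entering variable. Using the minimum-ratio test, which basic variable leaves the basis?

u1

Column x2 entries and ratios — u1: (17/5)/(13/5) = 17/13; x4: (9/5)/(1/5) = 9.
Smallest ratio is 17/13 in the row of u1, so u1 leaves.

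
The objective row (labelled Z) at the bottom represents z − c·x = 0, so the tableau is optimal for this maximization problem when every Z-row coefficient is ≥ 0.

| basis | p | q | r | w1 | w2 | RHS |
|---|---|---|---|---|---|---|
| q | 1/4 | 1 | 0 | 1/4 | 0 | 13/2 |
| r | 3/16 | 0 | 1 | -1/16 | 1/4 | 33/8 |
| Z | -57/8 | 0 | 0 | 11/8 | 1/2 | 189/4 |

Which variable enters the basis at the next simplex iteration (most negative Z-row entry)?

p

Negative Z-row entries: p: -57/8.
The most negative is -57/8 in column p, so p enters.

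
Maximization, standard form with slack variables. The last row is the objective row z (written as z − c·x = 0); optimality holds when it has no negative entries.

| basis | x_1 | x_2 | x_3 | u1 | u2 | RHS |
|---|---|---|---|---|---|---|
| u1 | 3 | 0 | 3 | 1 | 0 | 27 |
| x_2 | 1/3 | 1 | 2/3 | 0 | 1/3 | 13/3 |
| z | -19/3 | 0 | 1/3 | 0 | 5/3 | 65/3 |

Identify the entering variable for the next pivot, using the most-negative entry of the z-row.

x_1

Negative z-row entries: x_1: -19/3.
The most negative is -19/3 in column x_1, so x_1 enters.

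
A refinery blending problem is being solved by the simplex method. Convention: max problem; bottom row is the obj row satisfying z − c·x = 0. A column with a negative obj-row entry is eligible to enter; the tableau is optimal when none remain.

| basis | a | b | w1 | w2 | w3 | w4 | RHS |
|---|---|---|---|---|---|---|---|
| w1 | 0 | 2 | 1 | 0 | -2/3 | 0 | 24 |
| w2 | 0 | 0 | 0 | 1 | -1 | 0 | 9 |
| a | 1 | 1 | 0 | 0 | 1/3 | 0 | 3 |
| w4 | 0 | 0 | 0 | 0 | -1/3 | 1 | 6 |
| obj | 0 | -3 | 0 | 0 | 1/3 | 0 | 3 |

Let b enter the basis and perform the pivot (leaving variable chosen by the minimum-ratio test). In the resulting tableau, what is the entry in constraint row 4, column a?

0

Ratio test on column b — row 1: 24/2 = 12; row 2: entry 0 ≤ 0; row 3: 3/1 = 3; row 4: entry 0 ≤ 0. Minimum is 3 at row 3 (a leaves); pivot element 1.
Divide row 3 by 1; eliminate column b from the other rows.
Row 4 update in column a: 0 − 0·1 = 0.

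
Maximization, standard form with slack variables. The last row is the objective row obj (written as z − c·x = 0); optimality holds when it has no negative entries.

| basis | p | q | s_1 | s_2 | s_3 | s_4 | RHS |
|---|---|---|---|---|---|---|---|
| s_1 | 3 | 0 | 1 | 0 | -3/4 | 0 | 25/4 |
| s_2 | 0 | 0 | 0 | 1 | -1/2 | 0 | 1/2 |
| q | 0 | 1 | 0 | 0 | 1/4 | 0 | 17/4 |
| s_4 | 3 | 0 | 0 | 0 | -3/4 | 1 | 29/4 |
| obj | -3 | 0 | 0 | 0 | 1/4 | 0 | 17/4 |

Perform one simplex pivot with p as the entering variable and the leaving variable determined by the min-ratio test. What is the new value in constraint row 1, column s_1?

1/3

Ratio test on column p — row 1: (25/4)/3 = 25/12; row 2: entry 0 ≤ 0; row 3: entry 0 ≤ 0; row 4: (29/4)/3 = 29/12. Minimum is 25/12 at row 1 (s_1 leaves); pivot element 3.
Divide row 1 by 3; eliminate column p from the other rows.
In the new row 1, the s_1 entry is the old entry divided by the pivot: 1/3 = 1/3.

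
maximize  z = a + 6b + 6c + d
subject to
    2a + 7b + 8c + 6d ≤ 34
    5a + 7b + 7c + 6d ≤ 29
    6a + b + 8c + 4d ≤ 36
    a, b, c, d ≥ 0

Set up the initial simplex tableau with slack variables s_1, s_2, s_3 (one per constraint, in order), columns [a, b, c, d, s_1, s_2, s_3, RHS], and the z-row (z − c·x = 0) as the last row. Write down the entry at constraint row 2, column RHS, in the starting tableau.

The RHS of constraint 2 is b_2 = 29.

29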